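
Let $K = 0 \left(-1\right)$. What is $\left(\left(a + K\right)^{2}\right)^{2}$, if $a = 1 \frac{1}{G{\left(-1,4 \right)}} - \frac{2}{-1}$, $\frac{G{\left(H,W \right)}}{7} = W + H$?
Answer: $\frac{3418801}{194481} \approx 17.579$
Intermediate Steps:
$G{\left(H,W \right)} = 7 H + 7 W$ ($G{\left(H,W \right)} = 7 \left(W + H\right) = 7 \left(H + W\right) = 7 H + 7 W$)
$a = \frac{43}{21}$ ($a = 1 \frac{1}{7 \left(-1\right) + 7 \cdot 4} - \frac{2}{-1} = 1 \frac{1}{-7 + 28} - -2 = 1 \cdot \frac{1}{21} + 2 = \frac{1}{21} + 2 = \frac{43}{21} \approx 2.0476$)
$K = 0$
$\left(\left(a + K\right)^{2}\right)^{2} = \left(\left(\frac{43}{21} + 0\right)^{2}\right)^{2} = \left(\left(\frac{43}{21}\right)^{2}\right)^{2} = \left(\frac{1849}{441}\right)^{2} = \frac{3418801}{194481}$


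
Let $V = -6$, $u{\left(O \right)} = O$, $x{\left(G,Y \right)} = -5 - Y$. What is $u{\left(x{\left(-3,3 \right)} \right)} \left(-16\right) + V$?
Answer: $122$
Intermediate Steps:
$u{\left(x{\left(-3,3 \right)} \right)} \left(-16\right) + V = \left(-5 - 3\right) \left(-16\right) - 6 = \left(-8\right) \left(-16\right) - 6 = 128 - 6 = 122$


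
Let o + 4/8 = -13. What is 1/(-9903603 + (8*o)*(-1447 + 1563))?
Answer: -1/9916131 ≈ -1.0085e-7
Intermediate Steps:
o = -27/2 (o = -½ - 13 = -27/2 ≈ -13.500)
1/(-9903603 + (8*o)*(-1447 + 1563)) = 1/(-9903603 + (8*(-27/2))*(-1447 + 1563)) = 1/(-9903603 - 108*116) = 1/(-9903603 - 12528) = 1/(-9916131) = -1/9916131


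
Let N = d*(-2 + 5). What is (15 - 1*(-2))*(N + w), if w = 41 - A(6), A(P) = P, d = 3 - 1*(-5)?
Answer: 1003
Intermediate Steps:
d = 8 (d = 3 + 5 = 8)
w = 35 (w = 41 - 1*6 = 41 - 6 = 35)
N = 24 (N = 8*(-2 + 5) = 8*3 = 24)
(15 - 1*(-2))*(N + w) = (15 - 1*(-2))*(24 + 35) = (15 + 2)*59 = 17*59 = 1003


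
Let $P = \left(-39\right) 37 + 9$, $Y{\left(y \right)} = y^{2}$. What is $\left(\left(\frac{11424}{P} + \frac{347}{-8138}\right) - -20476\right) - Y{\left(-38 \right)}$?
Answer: $\frac{37001319739}{1944982} \approx 19024.0$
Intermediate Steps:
$P = -1434$ ($P = -1443 + 9 = -1434$)
$\left(\left(\frac{11424}{P} + \frac{347}{-8138}\right) - -20476\right) - Y{\left(-38 \right)} = \left(\left(\frac{11424}{-1434} + \frac{347}{-8138}\right) - -20476\right) - \left(-38\right)^{2} = \left(\left(11424 \left(- \frac{1}{1434}\right) + 347 \left(- \frac{1}{8138}\right)\right) + 20476\right) - 1444 = \left(\left(- \frac{1904}{239} - \frac{347}{8138}\right) + 20476\right) - 1444 = \left(- \frac{15577685}{1944982} + 20476\right) - 1444 = \frac{39809873747}{1944982} - 1444 = \frac{37001319739}{1944982}$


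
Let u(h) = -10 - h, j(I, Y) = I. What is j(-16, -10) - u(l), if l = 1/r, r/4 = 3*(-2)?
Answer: -145/24 ≈ -6.0417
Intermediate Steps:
r = -24 (r = 4*(3*(-2)) = 4*(-6) = -24)
l = -1/24 (l = 1/(-24) = -1/24 ≈ -0.041667)
j(-16, -10) - u(l) = -16 - (-10 - 1*(-1/24)) = -16 - (-10 + 1/24) = -16 - 1*(-239/24) = -16 + 239/24 = -145/24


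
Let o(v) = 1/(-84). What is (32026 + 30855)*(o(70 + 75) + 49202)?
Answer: 37126442561/12 ≈ 3.0939e+9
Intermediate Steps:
o(v) = -1/84
(32026 + 30855)*(o(70 + 75) + 49202) = (32026 + 30855)*(-1/84 + 49202) = 62881*(4132967/84) = 37126442561/12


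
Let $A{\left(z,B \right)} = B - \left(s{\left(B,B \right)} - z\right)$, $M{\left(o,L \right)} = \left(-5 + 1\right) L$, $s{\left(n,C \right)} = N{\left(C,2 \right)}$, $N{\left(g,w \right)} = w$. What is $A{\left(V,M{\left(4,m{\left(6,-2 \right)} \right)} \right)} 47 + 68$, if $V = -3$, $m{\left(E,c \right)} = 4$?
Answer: $-919$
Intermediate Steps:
$s{\left(n,C \right)} = 2$
$M{\left(o,L \right)} = - 4 L$
$A{\left(z,B \right)} = -2 + B + z$ ($A{\left(z,B \right)} = B - \left(2 - z\right) = B + \left(-2 + z\right) = -2 + B + z$)
$A{\left(V,M{\left(4,m{\left(6,-2 \right)} \right)} \right)} 47 + 68 = \left(-2 - 16 - 3\right) 47 + 68 = \left(-21\right) 47 + 68 = -987 + 68 = -919$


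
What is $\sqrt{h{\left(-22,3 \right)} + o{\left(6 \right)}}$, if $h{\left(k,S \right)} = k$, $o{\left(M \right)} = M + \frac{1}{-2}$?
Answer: $\frac{i \sqrt{66}}{2} \approx 4.062 i$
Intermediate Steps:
$o{\left(M \right)} = - \frac{1}{2} + M$ ($o{\left(M \right)} = M - \frac{1}{2} = - \frac{1}{2} + M$)
$\sqrt{h{\left(-22,3 \right)} + o{\left(6 \right)}} = \sqrt{-22 + \left(- \frac{1}{2} + 6\right)} = \sqrt{-22 + \frac{11}{2}} = \sqrt{- \frac{33}{2}} = \frac{i \sqrt{66}}{2}$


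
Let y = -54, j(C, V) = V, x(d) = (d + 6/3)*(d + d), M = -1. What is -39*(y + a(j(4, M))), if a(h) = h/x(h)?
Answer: 4173/2 ≈ 2086.5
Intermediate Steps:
x(d) = 2*d*(2 + d) (x(d) = (d + 6*(1/3))*(2*d) = (d + 2)*(2*d) = (2 + d)*(2*d) = 2*d*(2 + d))
a(h) = 1/(2*(2 + h)) (a(h) = h/((2*h*(2 + h))) = h*(1/(2*h*(2 + h))) = 1/(2*(2 + h)))
-39*(y + a(j(4, M))) = -39*(-54 + 1/(2*(2 - 1))) = -39*(-54 + (1/2)/1) = -39*(-54 + (1/2)*1) = -39*(-54 + 1/2) = -39*(-107/2) = 4173/2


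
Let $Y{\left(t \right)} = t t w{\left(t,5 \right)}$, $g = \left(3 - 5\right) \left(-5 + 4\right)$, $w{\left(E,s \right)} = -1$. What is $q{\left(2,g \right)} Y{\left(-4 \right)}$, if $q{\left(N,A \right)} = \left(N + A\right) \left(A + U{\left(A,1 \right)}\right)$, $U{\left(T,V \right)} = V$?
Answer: $-192$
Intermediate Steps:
$g = 2$ ($g = \left(-2\right) \left(-1\right) = 2$)
$Y{\left(t \right)} = - t^{2}$ ($Y{\left(t \right)} = t t \left(-1\right) = t^{2} \left(-1\right) = - t^{2}$)
$q{\left(N,A \right)} = \left(1 + A\right) \left(A + N\right)$ ($q{\left(N,A \right)} = \left(N + A\right) \left(A + 1\right) = \left(A + N\right) \left(1 + A\right) = \left(1 + A\right) \left(A + N\right)$)
$q{\left(2,g \right)} Y{\left(-4 \right)} = \left(2 + 2 + 2^{2} + 2 \cdot 2\right) \left(- \left(-4\right)^{2}\right) = \left(2 + 2 + 4 + 4\right) \left(\left(-1\right) 16\right) = 12 \left(-16\right) = -192$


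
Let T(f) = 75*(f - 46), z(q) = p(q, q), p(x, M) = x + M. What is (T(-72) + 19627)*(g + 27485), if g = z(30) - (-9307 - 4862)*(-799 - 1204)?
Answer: -305559871474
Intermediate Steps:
p(x, M) = M + x
z(q) = 2*q (z(q) = q + q = 2*q)
T(f) = -3450 + 75*f (T(f) = 75*(-46 + f) = -3450 + 75*f)
g = -28380447 (g = 2*30 - (-9307 - 4862)*(-799 - 1204) = 60 - (-14169)*(-2003) = 60 - 1*28380507 = 60 - 28380507 = -28380447)
(T(-72) + 19627)*(g + 27485) = ((-3450 + 75*(-72)) + 19627)*(-28380447 + 27485) = ((-3450 - 5400) + 19627)*(-28352962) = (-8850 + 19627)*(-28352962) = 10777*(-28352962) = -305559871474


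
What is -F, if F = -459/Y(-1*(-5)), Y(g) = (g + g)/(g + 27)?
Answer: 7344/5 ≈ 1468.8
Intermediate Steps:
Y(g) = 2*g/(27 + g) (Y(g) = (2*g)/(27 + g) = 2*g/(27 + g))
F = -7344/5 (F = -459/(2*(-1*(-5))/(27 - 1*(-5))) = -459/(2*5/(27 + 5)) = -459/(2*5/32) = -459/(2*5*(1/32)) = -459/5/16 = -459*16/5 = -7344/5 ≈ -1468.8)
-F = -1*(-7344/5) = 7344/5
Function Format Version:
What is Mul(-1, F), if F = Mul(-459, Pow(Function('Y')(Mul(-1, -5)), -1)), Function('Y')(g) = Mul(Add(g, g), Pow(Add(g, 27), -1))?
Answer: Rational(7344, 5) ≈ 1468.8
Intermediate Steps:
Function('Y')(g) = Mul(2, g, Pow(Add(27, g), -1)) (Function('Y')(g) = Mul(Mul(2, g), Pow(Add(27, g), -1)) = Mul(2, g, Pow(Add(27, g), -1)))
F = Rational(-7344, 5) (F = Mul(-459, Pow(Mul(2, Mul(-1, -5), Pow(Add(27, Mul(-1, -5)), -1)), -1)) = Mul(-459, Pow(Mul(2, 5, Pow(Add(27, 5), -1)), -1)) = Mul(-459, Pow(Mul(2, 5, Pow(32, -1)), -1)) = Mul(-459, Pow(Mul(2, 5, Rational(1, 32)), -1)) = Mul(-459, Pow(Rational(5, 16), -1)) = Mul(-459, Rational(16, 5)) = Rational(-7344, 5) ≈ -1468.8)
Mul(-1, F) = Mul(-1, Rational(-7344, 5)) = Rational(7344, 5)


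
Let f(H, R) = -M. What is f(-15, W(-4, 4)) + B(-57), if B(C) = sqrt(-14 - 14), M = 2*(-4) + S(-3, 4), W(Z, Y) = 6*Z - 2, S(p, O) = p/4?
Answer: 35/4 + 2*I*sqrt(7) ≈ 8.75 + 5.2915*I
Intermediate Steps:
S(p, O) = p/4 (S(p, O) = p*(1/4) = p/4)
W(Z, Y) = -2 + 6*Z
M = -35/4 (M = 2*(-4) + (1/4)*(-3) = -8 - 3/4 = -35/4 ≈ -8.7500)
f(H, R) = 35/4 (f(H, R) = -1*(-35/4) = 35/4)
B(C) = 2*I*sqrt(7) (B(C) = sqrt(-28) = 2*I*sqrt(7))
f(-15, W(-4, 4)) + B(-57) = 35/4 + 2*I*sqrt(7)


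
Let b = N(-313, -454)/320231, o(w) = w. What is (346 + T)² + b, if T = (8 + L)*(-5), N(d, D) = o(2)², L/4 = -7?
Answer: 63699069600/320231 ≈ 1.9892e+5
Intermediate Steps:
L = -28 (L = 4*(-7) = -28)
N(d, D) = 4 (N(d, D) = 2² = 4)
T = 100 (T = (8 - 28)*(-5) = -20*(-5) = 100)
b = 4/320231 ≈ 1.2491e-5
(346 + T)² + b = (346 + 100)² + 4/320231 = 446² + 4/320231 = 198916 + 4/320231 = 63699069600/320231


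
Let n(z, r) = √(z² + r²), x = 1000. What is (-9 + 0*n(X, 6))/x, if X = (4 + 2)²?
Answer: -9/1000 ≈ -0.0090000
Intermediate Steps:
X = 36 (X = 6² = 36)
n(z, r) = √(r² + z²)
(-9 + 0*n(X, 6))/x = (-9 + 0*√(6² + 36²))/1000 = (-9 + 0*√(36 + 1296))*(1/1000) = (-9 + 0*√1332)*(1/1000) = (-9 + 0*(6*√37))*(1/1000) = (-9 + 0)*(1/1000) = -9*1/1000 = -9/1000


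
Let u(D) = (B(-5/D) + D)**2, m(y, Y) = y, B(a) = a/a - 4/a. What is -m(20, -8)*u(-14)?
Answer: -58564/5 ≈ -11713.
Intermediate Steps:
B(a) = 1 - 4/a
u(D) = (D - D*(-4 - 5/D)/5)**2 (u(D) = ((-4 - 5/D)/((-5/D)) + D)**2 = ((-D/5)*(-4 - 5/D) + D)**2 = (-D*(-4 - 5/D)/5 + D)**2 = (D - D*(-4 - 5/D)/5)**2)
-m(20, -8)*u(-14) = -20*(5 + 9*(-14))**2/25 = -20*(5 - 126)**2/25 = -20*(1/25)*(-121)**2 = -20*(1/25)*14641 = -20*14641/25 = -1*58564/5 = -58564/5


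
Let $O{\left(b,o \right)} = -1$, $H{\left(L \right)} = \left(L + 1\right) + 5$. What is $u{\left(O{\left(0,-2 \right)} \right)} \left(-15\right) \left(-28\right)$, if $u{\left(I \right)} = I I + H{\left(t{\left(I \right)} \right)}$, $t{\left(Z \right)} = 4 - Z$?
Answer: $5040$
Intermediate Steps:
$H{\left(L \right)} = 6 + L$ ($H{\left(L \right)} = \left(1 + L\right) + 5 = 6 + L$)
$u{\left(I \right)} = 10 + I^{2} - I$ ($u{\left(I \right)} = I I + \left(6 - \left(-4 + I\right)\right) = I^{2} - \left(-10 + I\right) = 10 + I^{2} - I$)
$u{\left(O{\left(0,-2 \right)} \right)} \left(-15\right) \left(-28\right) = \left(10 + \left(-1\right)^{2} - -1\right) \left(-15\right) \left(-28\right) = \left(10 + 1 + 1\right) \left(-15\right) \left(-28\right) = 12 \left(-15\right) \left(-28\right) = \left(-180\right) \left(-28\right) = 5040$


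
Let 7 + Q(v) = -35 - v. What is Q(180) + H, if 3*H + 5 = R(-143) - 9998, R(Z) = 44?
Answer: -10625/3 ≈ -3541.7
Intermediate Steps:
Q(v) = -42 - v (Q(v) = -7 + (-35 - v) = -42 - v)
H = -9959/3 (H = -5/3 + (44 - 9998)/3 = -5/3 + (1/3)*(-9954) = -5/3 - 3318 = -9959/3 ≈ -3319.7)
Q(180) + H = (-42 - 1*180) - 9959/3 = (-42 - 180) - 9959/3 = -222 - 9959/3 = -10625/3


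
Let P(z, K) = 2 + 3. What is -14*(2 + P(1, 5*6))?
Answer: -98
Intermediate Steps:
P(z, K) = 5
-14*(2 + P(1, 5*6)) = -14*(2 + 5) = -14*7 = -98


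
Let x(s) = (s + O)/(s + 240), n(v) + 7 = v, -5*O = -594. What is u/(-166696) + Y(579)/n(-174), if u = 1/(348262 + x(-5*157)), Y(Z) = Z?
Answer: -91596285726493729/28633726625917256 ≈ -3.1989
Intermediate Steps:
O = 594/5 (O = -1/5*(-594) = 594/5 ≈ 118.80)
n(v) = -7 + v
x(s) = (594/5 + s)/(240 + s) (x(s) = (s + 594/5)/(s + 240) = (594/5 + s)/(240 + s))
u = 2725/949017281 (u = 1/(348262 + (594/5 - 5*157)/(240 - 5*157)) = 1/(348262 + (594/5 - 785)/(240 - 785)) = 1/(348262 - 3331/5/(-545)) = 1/(348262 - 1/545*(-3331/5)) = 1/(348262 + 3331/2725) = 1/(949017281/2725) = 2725/949017281 ≈ 2.8714e-6)
u/(-166696) + Y(579)/n(-174) = (2725/949017281)/(-166696) + 579/(-7 - 174) = (2725/949017281)*(-1/166696) + 579/(-181) = -2725/158197384673576 + 579*(-1/181) = -2725/158197384673576 - 579/181 = -91596285726493729/28633726625917256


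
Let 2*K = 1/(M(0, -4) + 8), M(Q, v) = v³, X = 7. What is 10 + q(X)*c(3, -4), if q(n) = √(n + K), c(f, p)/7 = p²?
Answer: 10 + 12*√609 ≈ 306.14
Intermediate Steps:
c(f, p) = 7*p²
K = -1/112 (K = 1/(2*((-4)³ + 8)) = 1/(2*(-64 + 8)) = (½)/(-56) = (½)*(-1/56) = -1/112 ≈ -0.0089286)
q(n) = √(-1/112 + n) (q(n) = √(n - 1/112) = √(-1/112 + n))
10 + q(X)*c(3, -4) = 10 + (√(-7 + 784*7)/28)*(7*(-4)²) = 10 + (√(-7 + 5488)/28)*(7*16) = 10 + (√5481/28)*112 = 10 + ((3*√609)/28)*112 = 10 + (3*√609/28)*112 = 10 + 12*√609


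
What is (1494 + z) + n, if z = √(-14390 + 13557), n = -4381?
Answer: -2887 + 7*I*√17 ≈ -2887.0 + 28.862*I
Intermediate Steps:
z = 7*I*√17 (z = √(-833) = 7*I*√17 ≈ 28.862*I)
(1494 + z) + n = (1494 + 7*I*√17) - 4381 = -2887 + 7*I*√17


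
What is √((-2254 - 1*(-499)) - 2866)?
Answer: I*√4621 ≈ 67.978*I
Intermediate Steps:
√((-2254 - 1*(-499)) - 2866) = √((-2254 + 499) - 2866) = √(-1755 - 2866) = √(-4621) = I*√4621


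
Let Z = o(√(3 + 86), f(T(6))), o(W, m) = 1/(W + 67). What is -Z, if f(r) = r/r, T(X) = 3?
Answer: -67/4400 + √89/4400 ≈ -0.013083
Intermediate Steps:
f(r) = 1
o(W, m) = 1/(67 + W)
Z = 1/(67 + √89) (Z = 1/(67 + √(3 + 86)) = 1/(67 + √89) ≈ 0.013083)
-Z = -(67/4400 - √89/4400) = -67/4400 + √89/4400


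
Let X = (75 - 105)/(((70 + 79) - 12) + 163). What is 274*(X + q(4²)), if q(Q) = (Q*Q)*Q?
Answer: 5611383/5 ≈ 1.1223e+6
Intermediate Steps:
q(Q) = Q³ (q(Q) = Q²*Q = Q³)
X = -⅒ (X = -30/((149 - 12) + 163) = -30/(137 + 163) = -30/300 = -30*1/300 = -⅒ ≈ -0.10000)
274*(X + q(4²)) = 274*(-⅒ + (4²)³) = 274*(-⅒ + 16³) = 274*(-⅒ + 4096) = 274*(40959/10) = 5611383/5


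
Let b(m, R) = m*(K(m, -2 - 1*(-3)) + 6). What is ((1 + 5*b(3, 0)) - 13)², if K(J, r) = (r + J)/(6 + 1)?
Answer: 367236/49 ≈ 7494.6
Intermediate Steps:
K(J, r) = J/7 + r/7 (K(J, r) = (J + r)/7 = (J + r)*(⅐) = J/7 + r/7)
b(m, R) = m*(43/7 + m/7) (b(m, R) = m*((m/7 + (-2 - 1*(-3))/7) + 6) = m*((m/7 + (-2 + 3)/7) + 6) = m*((m/7 + (⅐)*1) + 6) = m*((m/7 + ⅐) + 6) = m*((⅐ + m/7) + 6) = m*(43/7 + m/7))
((1 + 5*b(3, 0)) - 13)² = ((1 + 5*((⅐)*3*(43 + 3))) - 13)² = ((1 + 5*((⅐)*3*46)) - 13)² = ((1 + 5*(138/7)) - 13)² = ((1 + 690/7) - 13)² = (697/7 - 13)² = (606/7)² = 367236/49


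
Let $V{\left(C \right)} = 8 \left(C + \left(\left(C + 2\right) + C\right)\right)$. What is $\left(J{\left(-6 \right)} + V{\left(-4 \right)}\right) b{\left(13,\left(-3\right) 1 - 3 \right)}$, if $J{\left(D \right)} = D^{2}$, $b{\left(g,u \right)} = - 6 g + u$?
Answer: $3696$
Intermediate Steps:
$V{\left(C \right)} = 16 + 24 C$ ($V{\left(C \right)} = 8 \left(C + \left(\left(2 + C\right) + C\right)\right) = 8 \left(C + \left(2 + 2 C\right)\right) = 8 \left(2 + 3 C\right) = 16 + 24 C$)
$b{\left(g,u \right)} = u - 6 g$
$\left(J{\left(-6 \right)} + V{\left(-4 \right)}\right) b{\left(13,\left(-3\right) 1 - 3 \right)} = \left(\left(-6\right)^{2} + \left(16 + 24 \left(-4\right)\right)\right) \left(\left(\left(-3\right) 1 - 3\right) - 78\right) = \left(36 + \left(16 - 96\right)\right) \left(\left(-3 - 3\right) - 78\right) = \left(36 - 80\right) \left(-6 - 78\right) = \left(-44\right) \left(-84\right) = 3696$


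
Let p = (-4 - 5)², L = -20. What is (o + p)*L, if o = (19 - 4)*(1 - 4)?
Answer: -720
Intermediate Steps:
o = -45 (o = 15*(-3) = -45)
p = 81 (p = (-9)² = 81)
(o + p)*L = (-45 + 81)*(-20) = 36*(-20) = -720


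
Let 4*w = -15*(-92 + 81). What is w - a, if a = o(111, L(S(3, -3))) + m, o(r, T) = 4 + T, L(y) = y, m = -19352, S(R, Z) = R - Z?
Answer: 77533/4 ≈ 19383.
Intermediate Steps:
a = -19342 (a = (4 + (3 - 1*(-3))) - 19352 = (4 + (3 + 3)) - 19352 = (4 + 6) - 19352 = 10 - 19352 = -19342)
w = 165/4 (w = (-15*(-92 + 81))/4 = (-15*(-11))/4 = (¼)*165 = 165/4 ≈ 41.250)
w - a = 165/4 - 1*(-19342) = 165/4 + 19342 = 77533/4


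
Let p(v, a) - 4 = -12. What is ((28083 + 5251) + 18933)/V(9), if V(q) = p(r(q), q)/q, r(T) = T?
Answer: -470403/8 ≈ -58800.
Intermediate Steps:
p(v, a) = -8 (p(v, a) = 4 - 12 = -8)
V(q) = -8/q
((28083 + 5251) + 18933)/V(9) = ((28083 + 5251) + 18933)/((-8/9)) = (33334 + 18933)/((-8*⅑)) = 52267/(-8/9) = 52267*(-9/8) = -470403/8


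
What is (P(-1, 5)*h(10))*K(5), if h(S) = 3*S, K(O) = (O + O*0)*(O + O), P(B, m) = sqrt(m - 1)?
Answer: 3000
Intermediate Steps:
P(B, m) = sqrt(-1 + m)
K(O) = 2*O**2 (K(O) = (O + 0)*(2*O) = O*(2*O) = 2*O**2)
(P(-1, 5)*h(10))*K(5) = (sqrt(-1 + 5)*(3*10))*(2*5**2) = (sqrt(4)*30)*(2*25) = (2*30)*50 = 60*50 = 3000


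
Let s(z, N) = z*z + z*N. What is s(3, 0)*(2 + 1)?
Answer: 27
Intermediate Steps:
s(z, N) = z**2 + N*z
s(3, 0)*(2 + 1) = (3*(0 + 3))*(2 + 1) = (3*3)*3 = 9*3 = 27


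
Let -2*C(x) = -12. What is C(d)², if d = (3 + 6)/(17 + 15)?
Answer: 36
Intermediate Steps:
d = 9/32 ≈ 0.28125
C(x) = 6 (C(x) = -½*(-12) = 6)
C(d)² = 6² = 36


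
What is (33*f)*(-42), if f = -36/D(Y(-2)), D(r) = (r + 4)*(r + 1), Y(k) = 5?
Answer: 924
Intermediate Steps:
D(r) = (1 + r)*(4 + r) (D(r) = (4 + r)*(1 + r) = (1 + r)*(4 + r))
f = -⅔ (f = -36/(4 + 5² + 5*5) = -36/(4 + 25 + 25) = -36/54 = -36*1/54 = -⅔ ≈ -0.66667)
(33*f)*(-42) = (33*(-⅔))*(-42) = -22*(-42) = 924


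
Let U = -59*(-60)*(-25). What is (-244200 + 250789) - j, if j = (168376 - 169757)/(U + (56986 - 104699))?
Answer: 897506076/136213 ≈ 6589.0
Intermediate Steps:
U = -88500 (U = 3540*(-25) = -88500)
j = 1381/136213 (j = (168376 - 169757)/(-88500 + (56986 - 104699)) = -1381/(-88500 - 47713) = -1381/(-136213) = -1381*(-1/136213) = 1381/136213 ≈ 0.010139)
(-244200 + 250789) - j = (-244200 + 250789) - 1*1381/136213 = 6589 - 1381/136213 = 897506076/136213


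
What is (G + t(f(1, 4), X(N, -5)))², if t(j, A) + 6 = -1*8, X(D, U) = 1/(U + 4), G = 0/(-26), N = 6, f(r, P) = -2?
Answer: 196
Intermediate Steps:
G = 0 (G = 0*(-1/26) = 0)
X(D, U) = 1/(4 + U)
t(j, A) = -14 (t(j, A) = -6 - 1*8 = -6 - 8 = -14)
(G + t(f(1, 4), X(N, -5)))² = (0 - 14)² = (-14)² = 196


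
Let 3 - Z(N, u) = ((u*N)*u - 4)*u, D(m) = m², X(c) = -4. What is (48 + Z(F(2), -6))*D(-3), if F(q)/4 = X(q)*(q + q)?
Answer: -124173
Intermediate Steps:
F(q) = -32*q (F(q) = 4*(-4*(q + q)) = 4*(-8*q) = -32*q)
Z(N, u) = 3 - u*(-4 + N*u²) (Z(N, u) = 3 - ((u*N)*u - 4)*u = 3 - ((N*u)*u - 4)*u = 3 - (N*u² - 4)*u = 3 - (-4 + N*u²)*u = 3 - u*(-4 + N*u²))
(48 + Z(F(2), -6))*D(-3) = (48 + (3 + 4*(-6) - 1*(-32*2)*(-6)³))*(-3)² = (48 + (3 - 24 - 1*(-64)*(-216)))*9 = (48 + (3 - 24 - 13824))*9 = (48 - 13845)*9 = -13797*9 = -124173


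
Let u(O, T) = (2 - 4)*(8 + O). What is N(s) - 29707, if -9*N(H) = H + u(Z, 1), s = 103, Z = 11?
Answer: -267428/9 ≈ -29714.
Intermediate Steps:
u(O, T) = -16 - 2*O (u(O, T) = -2*(8 + O) = -16 - 2*O)
N(H) = 38/9 - H/9 (N(H) = -(H + (-16 - 2*11))/9 = -(H + (-16 - 22))/9 = -(H - 38)/9 = -(-38 + H)/9 = 38/9 - H/9)
N(s) - 29707 = (38/9 - 1/9*103) - 29707 = (38/9 - 103/9) - 29707 = -65/9 - 29707 = -267428/9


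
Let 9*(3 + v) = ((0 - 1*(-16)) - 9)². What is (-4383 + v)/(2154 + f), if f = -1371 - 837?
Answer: 39425/486 ≈ 81.121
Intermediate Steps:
v = 22/9 (v = -3 + ((0 - 1*(-16)) - 9)²/9 = -3 + ((0 + 16) - 9)²/9 = -3 + (16 - 9)²/9 = -3 + (⅑)*7² = -3 + (⅑)*49 = -3 + 49/9 = 22/9 ≈ 2.4444)
f = -2208
(-4383 + v)/(2154 + f) = (-4383 + 22/9)/(2154 - 2208) = -39425/9/(-54) = -39425/9*(-1/54) = 39425/486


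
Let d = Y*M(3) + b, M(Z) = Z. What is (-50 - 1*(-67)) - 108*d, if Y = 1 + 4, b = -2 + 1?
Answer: -1495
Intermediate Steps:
b = -1
Y = 5
d = 14 (d = 5*3 - 1 = 15 - 1 = 14)
(-50 - 1*(-67)) - 108*d = (-50 - 1*(-67)) - 108*14 = (-50 + 67) - 1512 = 17 - 1512 = -1495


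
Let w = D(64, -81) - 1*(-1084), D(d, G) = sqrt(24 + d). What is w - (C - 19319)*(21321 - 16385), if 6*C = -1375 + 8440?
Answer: 89547528 + 2*sqrt(22) ≈ 8.9548e+7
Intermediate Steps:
C = 2355/2 (C = (-1375 + 8440)/6 = (1/6)*7065 = 2355/2 ≈ 1177.5)
w = 1084 + 2*sqrt(22) (w = sqrt(24 + 64) - 1*(-1084) = sqrt(88) + 1084 = 2*sqrt(22) + 1084 = 1084 + 2*sqrt(22) ≈ 1093.4)
w - (C - 19319)*(21321 - 16385) = (1084 + 2*sqrt(22)) - (2355/2 - 19319)*(21321 - 16385) = (1084 + 2*sqrt(22)) - (-36283)*4936/2 = (1084 + 2*sqrt(22)) - 1*(-89546444) = (1084 + 2*sqrt(22)) + 89546444 = 89547528 + 2*sqrt(22)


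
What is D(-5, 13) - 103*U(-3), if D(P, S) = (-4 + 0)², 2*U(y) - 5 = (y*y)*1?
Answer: -705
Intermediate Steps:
U(y) = 5/2 + y²/2 (U(y) = 5/2 + ((y*y)*1)/2 = 5/2 + (y²*1)/2 = 5/2 + y²/2)
D(P, S) = 16 (D(P, S) = (-4)² = 16)
D(-5, 13) - 103*U(-3) = 16 - 103*(5/2 + (½)*(-3)²) = 16 - 103*(5/2 + (½)*9) = 16 - 103*(5/2 + 9/2) = 16 - 103*7 = 16 - 721 = -705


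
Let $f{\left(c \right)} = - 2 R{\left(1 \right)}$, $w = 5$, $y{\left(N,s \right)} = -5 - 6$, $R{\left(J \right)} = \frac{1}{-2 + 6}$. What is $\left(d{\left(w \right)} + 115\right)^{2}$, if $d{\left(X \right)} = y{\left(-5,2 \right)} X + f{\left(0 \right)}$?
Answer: $\frac{14161}{4} \approx 3540.3$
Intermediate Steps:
$R{\left(J \right)} = \frac{1}{4}$
$y{\left(N,s \right)} = -11$ ($y{\left(N,s \right)} = -5 - 6 = -11$)
$f{\left(c \right)} = - \frac{1}{2}$ ($f{\left(c \right)} = \left(-2\right) \frac{1}{4} = - \frac{1}{2}$)
$d{\left(X \right)} = - \frac{1}{2} - 11 X$ ($d{\left(X \right)} = - 11 X - \frac{1}{2} = - \frac{1}{2} - 11 X$)
$\left(d{\left(w \right)} + 115\right)^{2} = \left(\left(- \frac{1}{2} - 55\right) + 115\right)^{2} = \left(- \frac{111}{2} + 115\right)^{2} = \left(\frac{119}{2}\right)^{2} = \frac{14161}{4}$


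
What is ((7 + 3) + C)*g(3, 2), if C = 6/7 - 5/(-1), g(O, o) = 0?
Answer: 0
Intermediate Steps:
C = 41/7 (C = 6*(⅐) - 5*(-1) = 6/7 + 5 = 41/7 ≈ 5.8571)
((7 + 3) + C)*g(3, 2) = ((7 + 3) + 41/7)*0 = (10 + 41/7)*0 = (111/7)*0 = 0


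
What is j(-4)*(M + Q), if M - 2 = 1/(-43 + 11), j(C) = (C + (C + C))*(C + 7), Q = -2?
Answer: 9/8 ≈ 1.1250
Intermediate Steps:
j(C) = 3*C*(7 + C) (j(C) = (C + 2*C)*(7 + C) = (3*C)*(7 + C) = 3*C*(7 + C))
M = 63/32 (M = 2 + 1/(-43 + 11) = 2 + 1/(-32) = 2 - 1/32 = 63/32 ≈ 1.9688)
j(-4)*(M + Q) = (3*(-4)*(7 - 4))*(63/32 - 2) = (3*(-4)*3)*(-1/32) = -36*(-1/32) = 9/8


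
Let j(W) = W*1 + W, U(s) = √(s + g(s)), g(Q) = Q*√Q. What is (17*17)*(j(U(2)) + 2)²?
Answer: 1156*(1 + √2*√(1 + √2))² ≈ 11818.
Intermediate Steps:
g(Q) = Q^(3/2)
U(s) = √(s + s^(3/2))
j(W) = 2*W (j(W) = W + W = 2*W)
(17*17)*(j(U(2)) + 2)² = (17*17)*(2*√(2 + 2^(3/2)) + 2)² = 289*(2*√(2 + 2*√2) + 2)² = 289*(2 + 2*√(2 + 2*√2))²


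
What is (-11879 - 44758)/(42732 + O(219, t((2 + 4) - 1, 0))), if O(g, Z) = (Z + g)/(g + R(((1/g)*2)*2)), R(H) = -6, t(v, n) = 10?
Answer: -12063681/9102145 ≈ -1.3254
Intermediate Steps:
O(g, Z) = (Z + g)/(-6 + g) (O(g, Z) = (Z + g)/(g - 6) = (Z + g)/(-6 + g))
(-11879 - 44758)/(42732 + O(219, t((2 + 4) - 1, 0))) = (-11879 - 44758)/(42732 + (10 + 219)/(-6 + 219)) = -56637/(42732 + 229/213) = -56637/9102145/213 = -56637*213/9102145 = -12063681/9102145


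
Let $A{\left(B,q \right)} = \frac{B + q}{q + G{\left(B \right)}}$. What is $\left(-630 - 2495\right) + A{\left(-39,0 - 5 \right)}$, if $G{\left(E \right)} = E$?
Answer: $-3124$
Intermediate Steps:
$A{\left(B,q \right)} = 1$ ($A{\left(B,q \right)} = \frac{B + q}{q + B} = \frac{B + q}{B + q} = 1$)
$\left(-630 - 2495\right) + A{\left(-39,0 - 5 \right)} = \left(-630 - 2495\right) + 1 = -3125 + 1 = -3124$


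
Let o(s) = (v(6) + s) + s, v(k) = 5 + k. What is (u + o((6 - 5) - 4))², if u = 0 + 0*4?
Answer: 25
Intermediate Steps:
o(s) = 11 + 2*s (o(s) = ((5 + 6) + s) + s = (11 + s) + s = 11 + 2*s)
u = 0 (u = 0 + 0 = 0)
(u + o((6 - 5) - 4))² = (0 + (11 + 2*((6 - 5) - 4)))² = (0 + (11 + 2*(1 - 4)))² = (0 + (11 + 2*(-3)))² = (0 + (11 - 6))² = (0 + 5)² = 5² = 25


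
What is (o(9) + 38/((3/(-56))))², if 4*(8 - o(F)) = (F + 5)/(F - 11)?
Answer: 70476025/144 ≈ 4.8942e+5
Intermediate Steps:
o(F) = 8 - (5 + F)/(4*(-11 + F)) (o(F) = 8 - (F + 5)/(4*(F - 11)) = 8 - (5 + F)/(4*(-11 + F)))
(o(9) + 38/((3/(-56))))² = ((-357 + 31*9)/(4*(-11 + 9)) + 38/((3/(-56))))² = ((¼)*(-357 + 279)/(-2) + 38/((3*(-1/56))))² = ((¼)*(-½)*(-78) + 38/(-3/56))² = (39/4 + 38*(-56/3))² = (39/4 - 2128/3)² = (-8395/12)² = 70476025/144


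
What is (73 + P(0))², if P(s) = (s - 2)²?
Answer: 5929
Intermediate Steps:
P(s) = (-2 + s)²
(73 + P(0))² = (73 + (-2 + 0)²)² = (73 + (-2)²)² = (73 + 4)² = 77² = 5929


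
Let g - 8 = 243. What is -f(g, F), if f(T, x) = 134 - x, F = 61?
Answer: -73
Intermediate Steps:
g = 251 (g = 8 + 243 = 251)
-f(g, F) = -(134 - 1*61) = -(134 - 61) = -1*73 = -73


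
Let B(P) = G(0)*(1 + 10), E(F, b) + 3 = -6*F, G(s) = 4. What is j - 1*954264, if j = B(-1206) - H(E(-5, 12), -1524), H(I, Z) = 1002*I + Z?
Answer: -979750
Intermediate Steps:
E(F, b) = -3 - 6*F
B(P) = 44 (B(P) = 4*(1 + 10) = 4*11 = 44)
H(I, Z) = Z + 1002*I
j = -25486 (j = 44 - (-1524 + 1002*(-3 - 6*(-5))) = 44 - (-1524 + 1002*(-3 + 30)) = 44 - (-1524 + 1002*27) = 44 - (-1524 + 27054) = 44 - 1*25530 = 44 - 25530 = -25486)
j - 1*954264 = -25486 - 1*954264 = -25486 - 954264 = -979750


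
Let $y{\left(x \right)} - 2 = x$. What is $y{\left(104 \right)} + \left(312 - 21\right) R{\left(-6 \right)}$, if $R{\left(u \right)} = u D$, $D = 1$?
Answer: $-1640$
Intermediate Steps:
$y{\left(x \right)} = 2 + x$
$R{\left(u \right)} = u$ ($R{\left(u \right)} = u 1 = u$)
$y{\left(104 \right)} + \left(312 - 21\right) R{\left(-6 \right)} = \left(2 + 104\right) + \left(312 - 21\right) \left(-6\right) = 106 + 291 \left(-6\right) = 106 - 1746 = -1640$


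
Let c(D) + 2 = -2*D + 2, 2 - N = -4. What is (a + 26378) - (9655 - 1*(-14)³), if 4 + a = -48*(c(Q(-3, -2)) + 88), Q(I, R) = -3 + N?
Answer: 10039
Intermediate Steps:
N = 6 (N = 2 - 1*(-4) = 2 + 4 = 6)
Q(I, R) = 3 (Q(I, R) = -3 + 6 = 3)
c(D) = -2*D (c(D) = -2 + (-2*D + 2) = -2 + (2 - 2*D) = -2*D)
a = -3940 (a = -4 - 48*(-2*3 + 88) = -4 - 48*(-6 + 88) = -4 - 48*82 = -4 - 3936 = -3940)
(a + 26378) - (9655 - 1*(-14)³) = (-3940 + 26378) - (9655 - 1*(-14)³) = 22438 - (9655 - 1*(-2744)) = 22438 - (9655 + 2744) = 22438 - 1*12399 = 22438 - 12399 = 10039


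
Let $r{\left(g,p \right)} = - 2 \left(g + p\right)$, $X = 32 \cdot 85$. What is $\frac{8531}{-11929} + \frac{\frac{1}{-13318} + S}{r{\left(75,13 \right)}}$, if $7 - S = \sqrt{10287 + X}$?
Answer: $- \frac{1918952003}{2541926752} + \frac{\sqrt{13007}}{176} \approx -0.10692$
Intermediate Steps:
$X = 2720$
$r{\left(g,p \right)} = - 2 g - 2 p$
$S = 7 - \sqrt{13007}$ ($S = 7 - \sqrt{10287 + 2720} = 7 - \sqrt{13007} \approx -107.05$)
$\frac{8531}{-11929} + \frac{\frac{1}{-13318} + S}{r{\left(75,13 \right)}} = \frac{8531}{-11929} + \frac{\frac{1}{-13318} + \left(7 - \sqrt{13007}\right)}{\left(-2\right) 75 - 26} = 8531 \left(- \frac{1}{11929}\right) + \frac{- \frac{1}{13318} + \left(7 - \sqrt{13007}\right)}{-150 - 26} = - \frac{8531}{11929} + \frac{\frac{93225}{13318} - \sqrt{13007}}{-176} = - \frac{8531}{11929} + \left(\frac{93225}{13318} - \sqrt{13007}\right) \left(- \frac{1}{176}\right) = - \frac{8531}{11929} - \left(\frac{8475}{213088} - \frac{\sqrt{13007}}{176}\right) = - \frac{1918952003}{2541926752} + \frac{\sqrt{13007}}{176}$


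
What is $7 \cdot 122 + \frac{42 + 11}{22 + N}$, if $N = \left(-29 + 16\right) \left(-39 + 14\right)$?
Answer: $\frac{296391}{347} \approx 854.15$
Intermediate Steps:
$N = 325$ ($N = \left(-13\right) \left(-25\right) = 325$)
$7 \cdot 122 + \frac{42 + 11}{22 + N} = 7 \cdot 122 + \frac{42 + 11}{22 + 325} = 854 + \frac{53}{347} = \frac{296391}{347}$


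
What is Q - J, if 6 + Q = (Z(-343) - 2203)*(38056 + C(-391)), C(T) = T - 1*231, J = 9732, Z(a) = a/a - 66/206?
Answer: -8492494140/103 ≈ -8.2451e+7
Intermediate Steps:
Z(a) = 70/103 (Z(a) = 1 - 66*1/206 = 1 - 33/103 = 70/103)
C(T) = -231 + T (C(T) = T - 231 = -231 + T)
Q = -8491491744/103 (Q = -6 + (70/103 - 2203)*(38056 + (-231 - 391)) = -6 - 226839*(38056 - 622)/103 = -6 - 226839/103*37434 = -6 - 8491491126/103 = -8491491744/103 ≈ -8.2442e+7)
Q - J = -8491491744/103 - 1*9732 = -8491491744/103 - 9732 = -8492494140/103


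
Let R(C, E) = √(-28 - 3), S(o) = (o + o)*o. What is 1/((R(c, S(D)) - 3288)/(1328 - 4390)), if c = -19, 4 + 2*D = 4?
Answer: 10067856/10810975 + 3062*I*√31/10810975 ≈ 0.93126 + 0.001577*I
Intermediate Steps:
D = 0 (D = -2 + (½)*4 = -2 + 2 = 0)
S(o) = 2*o² (S(o) = (2*o)*o = 2*o²)
R(C, E) = I*√31 (R(C, E) = √(-31) = I*√31)
1/((R(c, S(D)) - 3288)/(1328 - 4390)) = 1/((I*√31 - 3288)/(1328 - 4390)) = 1/((-3288 + I*√31)/(-3062)) = 1/((-3288 + I*√31)*(-1/3062)) = 1/(1644/1531 - I*√31/3062)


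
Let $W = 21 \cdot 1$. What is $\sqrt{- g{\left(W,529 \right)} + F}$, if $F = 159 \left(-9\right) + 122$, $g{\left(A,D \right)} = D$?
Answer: $i \sqrt{1838} \approx 42.872 i$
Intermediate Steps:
$W = 21$
$F = -1309$ ($F = -1431 + 122 = -1309$)
$\sqrt{- g{\left(W,529 \right)} + F} = \sqrt{\left(-1\right) 529 - 1309} = \sqrt{-529 - 1309} = \sqrt{-1838} = i \sqrt{1838}$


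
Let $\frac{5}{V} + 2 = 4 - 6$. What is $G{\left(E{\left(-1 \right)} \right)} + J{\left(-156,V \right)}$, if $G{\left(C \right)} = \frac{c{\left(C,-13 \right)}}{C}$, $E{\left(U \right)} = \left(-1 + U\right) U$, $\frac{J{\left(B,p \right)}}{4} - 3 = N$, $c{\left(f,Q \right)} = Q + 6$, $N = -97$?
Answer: $- \frac{759}{2} \approx -379.5$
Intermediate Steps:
$V = - \frac{5}{4}$ ($V = \frac{5}{-2 + \left(4 - 6\right)} = \frac{5}{-2 - 2} = \frac{5}{-4} = 5 \left(- \frac{1}{4}\right) = - \frac{5}{4} \approx -1.25$)
$c{\left(f,Q \right)} = 6 + Q$
$J{\left(B,p \right)} = -376$ ($J{\left(B,p \right)} = 12 + 4 \left(-97\right) = 12 - 388 = -376$)
$E{\left(U \right)} = U \left(-1 + U\right)$
$G{\left(C \right)} = - \frac{7}{C}$ ($G{\left(C \right)} = \frac{6 - 13}{C} = - \frac{7}{C}$)
$G{\left(E{\left(-1 \right)} \right)} + J{\left(-156,V \right)} = - \frac{7}{\left(-1\right) \left(-1 - 1\right)} - 376 = - \frac{7}{\left(-1\right) \left(-2\right)} - 376 = - \frac{7}{2} - 376 = - \frac{759}{2}$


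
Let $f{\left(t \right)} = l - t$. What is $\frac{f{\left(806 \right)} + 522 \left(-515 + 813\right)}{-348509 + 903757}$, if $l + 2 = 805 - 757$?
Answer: $\frac{38699}{138812} \approx 0.27879$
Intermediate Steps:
$l = 46$ ($l = -2 + \left(805 - 757\right) = -2 + 48 = 46$)
$f{\left(t \right)} = 46 - t$
$\frac{f{\left(806 \right)} + 522 \left(-515 + 813\right)}{-348509 + 903757} = \frac{\left(46 - 806\right) + 522 \left(-515 + 813\right)}{-348509 + 903757} = \frac{\left(46 - 806\right) + 522 \cdot 298}{555248} = \left(-760 + 155556\right) \frac{1}{555248} = 154796 \cdot \frac{1}{555248} = \frac{38699}{138812}$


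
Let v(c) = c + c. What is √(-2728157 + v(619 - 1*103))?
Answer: 5*I*√109085 ≈ 1651.4*I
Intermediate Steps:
v(c) = 2*c
√(-2728157 + v(619 - 1*103)) = √(-2728157 + 2*(619 - 1*103)) = √(-2728157 + 2*(619 - 103)) = √(-2728157 + 2*516) = √(-2728157 + 1032) = √(-2727125) = 5*I*√109085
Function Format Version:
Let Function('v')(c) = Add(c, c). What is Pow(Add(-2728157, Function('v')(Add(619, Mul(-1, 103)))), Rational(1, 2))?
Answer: Mul(5, I, Pow(109085, Rational(1, 2))) ≈ Mul(1651.4, I)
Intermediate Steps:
Function('v')(c) = Mul(2, c)
Pow(Add(-2728157, Function('v')(Add(619, Mul(-1, 103)))), Rational(1, 2)) = Pow(Add(-2728157, Mul(2, Add(619, Mul(-1, 103)))), Rational(1, 2)) = Pow(Add(-2728157, Mul(2, Add(619, -103))), Rational(1, 2)) = Pow(Add(-2728157, Mul(2, 516)), Rational(1, 2)) = Pow(Add(-2728157, 1032), Rational(1, 2)) = Pow(-2727125, Rational(1, 2)) = Mul(5, I, Pow(109085, Rational(1, 2)))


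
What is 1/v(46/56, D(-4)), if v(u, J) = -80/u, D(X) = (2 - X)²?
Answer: -23/2240 ≈ -0.010268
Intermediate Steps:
1/v(46/56, D(-4)) = 1/(-80/(46/56)) = 1/(-80/(46*(1/56))) = 1/(-80/23/28) = 1/(-80*28/23) = 1/(-2240/23) = -23/2240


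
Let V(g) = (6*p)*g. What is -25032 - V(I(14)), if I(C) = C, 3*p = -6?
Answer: -24864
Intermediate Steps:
p = -2 (p = (1/3)*(-6) = -2)
V(g) = -12*g (V(g) = (6*(-2))*g = -12*g)
-25032 - V(I(14)) = -25032 - (-12)*14 = -25032 - 1*(-168) = -25032 + 168 = -24864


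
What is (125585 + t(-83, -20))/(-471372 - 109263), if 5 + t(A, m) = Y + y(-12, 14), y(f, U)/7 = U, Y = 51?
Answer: -125729/580635 ≈ -0.21654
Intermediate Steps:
y(f, U) = 7*U
t(A, m) = 144 (t(A, m) = -5 + (51 + 7*14) = -5 + (51 + 98) = -5 + 149 = 144)
(125585 + t(-83, -20))/(-471372 - 109263) = (125585 + 144)/(-471372 - 109263) = 125729/(-580635) = 125729*(-1/580635) = -125729/580635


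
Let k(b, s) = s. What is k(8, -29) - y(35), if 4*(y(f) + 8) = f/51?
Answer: -4319/204 ≈ -21.172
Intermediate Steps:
y(f) = -8 + f/204 (y(f) = -8 + (f/51)/4 = -8 + f/204)
k(8, -29) - y(35) = -29 - (-8 + (1/204)*35) = -29 - (-8 + 35/204) = -29 - 1*(-1597/204) = -29 + 1597/204 = -4319/204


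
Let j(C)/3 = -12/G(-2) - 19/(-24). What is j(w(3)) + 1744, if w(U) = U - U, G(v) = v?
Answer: 14115/8 ≈ 1764.4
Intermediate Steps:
w(U) = 0
j(C) = 163/8 (j(C) = 3*(-12/(-2) - 19/(-24)) = 3*(-12*(-½) - 19*(-1/24)) = 3*(6 + 19/24) = 3*(163/24) = 163/8)
j(w(3)) + 1744 = 163/8 + 1744 = 14115/8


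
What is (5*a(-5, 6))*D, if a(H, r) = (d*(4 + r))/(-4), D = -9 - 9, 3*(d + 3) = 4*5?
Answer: 825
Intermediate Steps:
d = 11/3 (d = -3 + (4*5)/3 = -3 + (1/3)*20 = -3 + 20/3 = 11/3 ≈ 3.6667)
D = -18
a(H, r) = -11/3 - 11*r/12 (a(H, r) = (11*(4 + r)/3)/(-4) = (44/3 + 11*r/3)*(-1/4) = -11/3 - 11*r/12)
(5*a(-5, 6))*D = (5*(-11/3 - 11/12*6))*(-18) = (5*(-11/3 - 11/2))*(-18) = (5*(-55/6))*(-18) = -275/6*(-18) = 825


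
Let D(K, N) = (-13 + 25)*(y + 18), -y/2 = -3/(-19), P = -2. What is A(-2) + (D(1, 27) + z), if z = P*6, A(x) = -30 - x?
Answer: 3272/19 ≈ 172.21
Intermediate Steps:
y = -6/19 (y = -(-6)/(-19) = -(-6)*(-1)/19 = -2*3/19 = -6/19 ≈ -0.31579)
D(K, N) = 4032/19 (D(K, N) = (-13 + 25)*(-6/19 + 18) = 12*(336/19) = 4032/19)
z = -12 (z = -2*6 = -12)
A(-2) + (D(1, 27) + z) = (-30 - 1*(-2)) + (4032/19 - 12) = (-30 + 2) + 3804/19 = -28 + 3804/19 = 3272/19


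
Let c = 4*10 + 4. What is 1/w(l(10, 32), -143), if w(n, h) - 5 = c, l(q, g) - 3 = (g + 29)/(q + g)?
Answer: 1/49 ≈ 0.020408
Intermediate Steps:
c = 44 (c = 40 + 4 = 44)
l(q, g) = 3 + (29 + g)/(g + q) (l(q, g) = 3 + (g + 29)/(q + g) = 3 + (29 + g)/(g + q))
w(n, h) = 49 (w(n, h) = 5 + 44 = 49)
1/w(l(10, 32), -143) = 1/49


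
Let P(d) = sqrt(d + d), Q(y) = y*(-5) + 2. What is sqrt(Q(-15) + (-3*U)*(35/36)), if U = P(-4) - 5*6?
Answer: sqrt(5922 - 210*I*sqrt(2))/6 ≈ 12.83 - 0.3215*I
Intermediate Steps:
Q(y) = 2 - 5*y (Q(y) = -5*y + 2 = 2 - 5*y)
P(d) = sqrt(2)*sqrt(d) (P(d) = sqrt(2*d) = sqrt(2)*sqrt(d))
U = -30 + 2*I*sqrt(2) (U = sqrt(2)*sqrt(-4) - 5*6 = sqrt(2)*(2*I) - 30 = 2*I*sqrt(2) - 30 = -30 + 2*I*sqrt(2) ≈ -30.0 + 2.8284*I)
sqrt(Q(-15) + (-3*U)*(35/36)) = sqrt((2 - 5*(-15)) + (-3*(-30 + 2*I*sqrt(2)))*(35/36)) = sqrt((2 + 75) + (90 - 6*I*sqrt(2))*(35*(1/36))) = sqrt(77 + (90 - 6*I*sqrt(2))*(35/36)) = sqrt(77 + (175/2 - 35*I*sqrt(2)/6)) = sqrt(329/2 - 35*I*sqrt(2)/6)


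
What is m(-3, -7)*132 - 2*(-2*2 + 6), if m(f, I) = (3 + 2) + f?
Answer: 260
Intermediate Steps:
m(f, I) = 5 + f
m(-3, -7)*132 - 2*(-2*2 + 6) = (5 - 3)*132 - 2*(-2*2 + 6) = 2*132 - 2*(-4 + 6) = 264 - 2*2 = 264 - 4 = 260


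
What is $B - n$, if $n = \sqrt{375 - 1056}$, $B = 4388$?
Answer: $4388 - i \sqrt{681} \approx 4388.0 - 26.096 i$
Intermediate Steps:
$n = i \sqrt{681}$ ($n = \sqrt{375 - 1056} = \sqrt{-681} = i \sqrt{681} \approx 26.096 i$)
$B - n = 4388 - i \sqrt{681}$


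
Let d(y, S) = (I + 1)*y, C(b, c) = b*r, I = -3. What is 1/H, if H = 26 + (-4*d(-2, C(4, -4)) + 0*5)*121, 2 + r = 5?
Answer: -1/1910 ≈ -0.00052356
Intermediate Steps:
r = 3 (r = -2 + 5 = 3)
C(b, c) = 3*b (C(b, c) = b*3 = 3*b)
d(y, S) = -2*y (d(y, S) = (-3 + 1)*y = -2*y)
H = -1910 (H = 26 + (-(-8)*(-2) + 0*5)*121 = 26 + (-4*4 + 0)*121 = 26 + (-16 + 0)*121 = 26 - 16*121 = 26 - 1936 = -1910)
1/H = 1/(-1910) = -1/1910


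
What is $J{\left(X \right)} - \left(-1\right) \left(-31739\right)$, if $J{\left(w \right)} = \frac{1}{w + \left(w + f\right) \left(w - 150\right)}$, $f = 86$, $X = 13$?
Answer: $- \frac{430063451}{13550} \approx -31739.0$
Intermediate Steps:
$J{\left(w \right)} = \frac{1}{w + \left(-150 + w\right) \left(86 + w\right)}$ ($J{\left(w \right)} = \frac{1}{w + \left(w + 86\right) \left(w - 150\right)} = \frac{1}{w + \left(86 + w\right) \left(-150 + w\right)} = \frac{1}{w + \left(-150 + w\right) \left(86 + w\right)}$)
$J{\left(X \right)} - \left(-1\right) \left(-31739\right) = \frac{1}{-12900 + 13^{2} - 819} - \left(-1\right) \left(-31739\right) = \frac{1}{-12900 + 169 - 819} - 31739 = \frac{1}{-13550} - 31739 = - \frac{1}{13550} - 31739 = - \frac{430063451}{13550}$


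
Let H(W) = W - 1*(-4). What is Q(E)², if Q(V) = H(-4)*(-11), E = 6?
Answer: 0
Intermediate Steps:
H(W) = 4 + W (H(W) = W + 4 = 4 + W)
Q(V) = 0 (Q(V) = (4 - 4)*(-11) = 0*(-11) = 0)
Q(E)² = 0² = 0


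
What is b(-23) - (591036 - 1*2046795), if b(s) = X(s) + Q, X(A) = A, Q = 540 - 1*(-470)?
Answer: 1456746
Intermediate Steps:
Q = 1010 (Q = 540 + 470 = 1010)
b(s) = 1010 + s (b(s) = s + 1010 = 1010 + s)
b(-23) - (591036 - 1*2046795) = (1010 - 23) - (591036 - 1*2046795) = 987 - (591036 - 2046795) = 987 - 1*(-1455759) = 987 + 1455759 = 1456746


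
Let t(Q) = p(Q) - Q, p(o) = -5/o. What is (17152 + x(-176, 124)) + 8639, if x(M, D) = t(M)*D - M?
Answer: 2102959/44 ≈ 47795.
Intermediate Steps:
t(Q) = -Q - 5/Q (t(Q) = -5/Q - Q = -Q - 5/Q)
x(M, D) = -M + D*(-M - 5/M) (x(M, D) = (-M - 5/M)*D - M = D*(-M - 5/M) - M = -M + D*(-M - 5/M))
(17152 + x(-176, 124)) + 8639 = (17152 + (-1*(-176) - 1*124*(-176) - 5*124/(-176))) + 8639 = (17152 + (176 + 21824 - 5*124*(-1/176))) + 8639 = (17152 + (176 + 21824 + 155/44)) + 8639 = (17152 + 968155/44) + 8639 = 1722843/44 + 8639 = 2102959/44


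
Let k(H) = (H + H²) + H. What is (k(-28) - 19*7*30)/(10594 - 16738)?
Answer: 1631/3072 ≈ 0.53092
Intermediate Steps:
k(H) = H² + 2*H
(k(-28) - 19*7*30)/(10594 - 16738) = (-28*(2 - 28) - 19*7*30)/(10594 - 16738) = (-28*(-26) - 133*30)/(-6144) = (728 - 3990)*(-1/6144) = -3262*(-1/6144) = 1631/3072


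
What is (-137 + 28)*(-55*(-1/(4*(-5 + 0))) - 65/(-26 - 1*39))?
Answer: 763/4 ≈ 190.75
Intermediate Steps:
(-137 + 28)*(-55*(-1/(4*(-5 + 0))) - 65/(-26 - 1*39)) = -109*(-55/((-4*(-5))) - 65/(-26 - 39)) = -109*(-55/20 - 65/(-65)) = -109*(-55*1/20 - 65*(-1/65)) = -109*(-11/4 + 1) = -109*(-7/4) = 763/4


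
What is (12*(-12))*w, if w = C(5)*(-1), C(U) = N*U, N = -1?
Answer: -720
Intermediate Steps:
C(U) = -U
w = 5 (w = -1*5*(-1) = -5*(-1) = 5)
(12*(-12))*w = (12*(-12))*5 = -144*5 = -720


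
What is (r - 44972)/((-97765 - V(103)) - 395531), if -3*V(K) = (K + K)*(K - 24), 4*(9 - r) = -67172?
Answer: 42255/731807 ≈ 0.057741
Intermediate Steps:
r = 16802 (r = 9 - ¼*(-67172) = 9 + 16793 = 16802)
V(K) = -2*K*(-24 + K)/3 (V(K) = -(K + K)*(K - 24)/3 = -2*K*(-24 + K)/3)
(r - 44972)/((-97765 - V(103)) - 395531) = (16802 - 44972)/((-97765 - 2*103*(24 - 1*103)/3) - 395531) = -28170/((-97765 - 2*103*(24 - 103)/3) - 395531) = -28170/((-97765 - 2*103*(-79)/3) - 395531) = -28170/((-97765 - 1*(-16274/3)) - 395531) = -28170/((-97765 + 16274/3) - 395531) = -28170/(-277021/3 - 395531) = -28170/(-1463614/3) = -28170*(-3/1463614) = 42255/731807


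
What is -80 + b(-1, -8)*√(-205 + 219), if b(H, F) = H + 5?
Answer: -80 + 4*√14 ≈ -65.033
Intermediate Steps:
b(H, F) = 5 + H
-80 + b(-1, -8)*√(-205 + 219) = -80 + (5 - 1)*√(-205 + 219) = -80 + 4*√14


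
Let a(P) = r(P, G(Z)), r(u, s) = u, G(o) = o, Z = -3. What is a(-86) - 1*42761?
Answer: -42847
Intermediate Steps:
a(P) = P
a(-86) - 1*42761 = -86 - 1*42761 = -86 - 42761 = -42847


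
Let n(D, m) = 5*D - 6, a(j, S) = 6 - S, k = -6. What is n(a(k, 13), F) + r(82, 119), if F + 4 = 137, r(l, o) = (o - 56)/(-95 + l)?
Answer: -596/13 ≈ -45.846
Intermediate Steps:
r(l, o) = (-56 + o)/(-95 + l)
F = 133 (F = -4 + 137 = 133)
n(D, m) = -6 + 5*D
n(a(k, 13), F) + r(82, 119) = (-6 + 5*(6 - 1*13)) + (-56 + 119)/(-95 + 82) = (-6 + 5*(6 - 13)) + 63/(-13) = (-6 + 5*(-7)) - 1/13*63 = (-6 - 35) - 63/13 = -41 - 63/13 = -596/13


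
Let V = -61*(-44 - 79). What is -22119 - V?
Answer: -29622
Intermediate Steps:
V = 7503 (V = -61*(-123) = 7503)
-22119 - V = -22119 - 1*7503 = -22119 - 7503 = -29622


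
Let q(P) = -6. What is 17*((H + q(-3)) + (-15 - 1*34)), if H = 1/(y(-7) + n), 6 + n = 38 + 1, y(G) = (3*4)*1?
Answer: -42058/45 ≈ -934.62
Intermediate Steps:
y(G) = 12 (y(G) = 12*1 = 12)
n = 33 (n = -6 + (38 + 1) = -6 + 39 = 33)
H = 1/45 (H = 1/(12 + 33) = 1/45 ≈ 0.022222)
17*((H + q(-3)) + (-15 - 1*34)) = 17*((1/45 - 6) + (-15 - 1*34)) = 17*(-269/45 + (-15 - 34)) = 17*(-269/45 - 49) = 17*(-2474/45) = -42058/45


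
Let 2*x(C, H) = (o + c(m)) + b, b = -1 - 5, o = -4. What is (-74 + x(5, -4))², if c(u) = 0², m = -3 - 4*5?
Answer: 6241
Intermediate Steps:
m = -23 (m = -3 - 20 = -23)
c(u) = 0
b = -6
x(C, H) = -5 (x(C, H) = ((-4 + 0) - 6)/2 = (-4 - 6)/2 = (½)*(-10) = -5)
(-74 + x(5, -4))² = (-74 - 5)² = (-79)² = 6241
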